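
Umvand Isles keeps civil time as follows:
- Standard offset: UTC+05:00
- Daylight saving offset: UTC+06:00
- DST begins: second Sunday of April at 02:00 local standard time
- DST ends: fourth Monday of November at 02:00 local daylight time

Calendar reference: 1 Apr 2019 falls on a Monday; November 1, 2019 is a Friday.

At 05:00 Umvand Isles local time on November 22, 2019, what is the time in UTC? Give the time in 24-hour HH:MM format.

23:00

1 April 2019 is a Monday, so the first Sunday is April 7 and the second is April 14.
1 November 2019 is a Friday, so the first Monday is November 4 and the fourth is November 25.
November 22, 2019 falls between 14 April and 25 November, so daylight saving is in effect and Umvand Isles is at UTC+06:00.
05:00 local − 6h = 23:00 UTC (rolling into the previous day, 21 November 2019).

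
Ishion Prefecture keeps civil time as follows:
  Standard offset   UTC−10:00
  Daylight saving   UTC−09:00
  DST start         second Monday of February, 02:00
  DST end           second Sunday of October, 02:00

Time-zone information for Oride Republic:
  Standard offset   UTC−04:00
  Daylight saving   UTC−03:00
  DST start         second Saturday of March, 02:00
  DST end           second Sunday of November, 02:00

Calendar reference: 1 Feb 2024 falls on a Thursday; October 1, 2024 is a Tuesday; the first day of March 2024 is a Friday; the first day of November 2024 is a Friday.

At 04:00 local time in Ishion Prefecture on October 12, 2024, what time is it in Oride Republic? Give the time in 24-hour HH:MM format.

10:00

1 February 2024 is a Thursday, so the first Monday is February 5 and the second is February 12.
1 October 2024 is a Tuesday, so the first Sunday is October 6 and the second is October 13.
Daylight saving runs 12 February – 13 October; October 12, 2024 is inside that window, so Ishion Prefecture is at UTC−09:00.
04:00 Ishion Prefecture + 9h = 13:00 UTC.
1 March 2024 is a Friday, so the first Saturday is March 2 and the second is March 9.
1 November 2024 is a Friday, so the first Sunday is November 3 and the second is November 10.
At the standard offset (UTC−04:00), 13:00 UTC − 4h = 09:00 Oride Republic standard time.
Daylight saving runs 9 March – 10 November; the standard-time date in Oride Republic, October 12, 2024, is inside that window, so Oride Republic is at UTC−03:00.
13:00 UTC − 3h = 10:00 Oride Republic.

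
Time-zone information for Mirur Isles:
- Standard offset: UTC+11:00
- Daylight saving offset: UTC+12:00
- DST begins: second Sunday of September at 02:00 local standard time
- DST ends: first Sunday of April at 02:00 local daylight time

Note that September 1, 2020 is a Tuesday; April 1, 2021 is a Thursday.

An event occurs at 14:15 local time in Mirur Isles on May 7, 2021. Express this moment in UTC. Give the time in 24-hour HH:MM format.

1 September 2020 is a Tuesday, so the first Sunday is September 6 and the second is September 13.
1 April 2021 is a Thursday, so the first Sunday is April 4.
Daylight saving runs 13 September 2020 – 4 April 2021; May 7, 2021 is outside that window, so Mirur Isles is on standard time at UTC+11:00.
14:15 local − 11h = 03:15 UTC.

03:15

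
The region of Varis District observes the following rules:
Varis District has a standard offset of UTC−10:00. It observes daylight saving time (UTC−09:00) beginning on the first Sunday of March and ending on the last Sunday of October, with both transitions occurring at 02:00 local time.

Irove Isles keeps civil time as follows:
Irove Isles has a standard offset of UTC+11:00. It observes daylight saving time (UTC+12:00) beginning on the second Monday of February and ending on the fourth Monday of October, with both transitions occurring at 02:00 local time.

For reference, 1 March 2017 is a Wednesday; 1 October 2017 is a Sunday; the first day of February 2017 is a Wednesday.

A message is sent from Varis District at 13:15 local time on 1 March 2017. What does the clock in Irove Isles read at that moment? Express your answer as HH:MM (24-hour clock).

1 March 2017 is a Wednesday, so the first Sunday is March 5.
1 October 2017 is a Sunday, so Sundays fall on 1, 8, 15, 22, 29; the last is October 29.
1 March 2017 is outside the daylight-saving period (5 March – 29 October), so Varis District is on standard time, UTC−10:00.
13:15 Varis District + 10h = 23:15 UTC.
1 February 2017 is a Wednesday, so the first Monday is February 6 and the second is February 13.
1 October 2017 is a Sunday, so the first Monday is October 2 and the fourth is October 23.
At the standard offset (UTC+11:00), 23:15 UTC + 11h = 10:15 Irove Isles standard time (rolling into the next day, 2 March 2017).
The standard-time date in Irove Isles, 2 March 2017, lies within the daylight-saving period (13 February – 23 October), so Irove Isles is on daylight time, UTC+12:00.
23:15 UTC + 12h = 11:15 Irove Isles (rolling into the next day, 2 March 2017).

11:15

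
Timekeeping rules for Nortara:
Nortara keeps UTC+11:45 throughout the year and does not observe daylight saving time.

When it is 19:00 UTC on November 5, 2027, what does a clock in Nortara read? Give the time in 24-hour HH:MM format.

Nortara stays on UTC+11:45 all year.
19:00 UTC + 11h45m = 06:45 local (rolling into the next day, 6 November 2027).

06:45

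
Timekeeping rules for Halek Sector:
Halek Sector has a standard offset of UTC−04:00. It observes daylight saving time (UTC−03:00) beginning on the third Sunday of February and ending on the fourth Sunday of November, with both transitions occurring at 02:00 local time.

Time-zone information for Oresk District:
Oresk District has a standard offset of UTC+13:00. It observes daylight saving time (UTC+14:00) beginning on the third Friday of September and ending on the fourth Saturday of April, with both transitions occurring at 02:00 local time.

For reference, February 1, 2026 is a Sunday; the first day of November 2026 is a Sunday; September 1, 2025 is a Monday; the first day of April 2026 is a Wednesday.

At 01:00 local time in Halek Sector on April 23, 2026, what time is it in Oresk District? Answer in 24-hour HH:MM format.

18:00

1 February 2026 is a Sunday, so the first Sunday is February 1 and the third is February 15.
1 November 2026 is a Sunday, so the first Sunday is November 1 and the fourth is November 22.
April 23, 2026 lies within the daylight-saving period (15 February – 22 November), so Halek Sector is on daylight time, UTC−03:00.
01:00 Halek Sector + 3h = 04:00 UTC.
1 September 2025 is a Monday, so the first Friday is September 5 and the third is September 19.
1 April 2026 is a Wednesday, so the first Saturday is April 4 and the fourth is April 25.
At the standard offset (UTC+13:00), 04:00 UTC + 13h = 17:00 Oresk District standard time.
Daylight saving runs 19 September 2025 – 25 April 2026; the standard-time date in Oresk District, April 23, 2026, is inside that window, so Oresk District is at UTC+14:00.
04:00 UTC + 14h = 18:00 Oresk District.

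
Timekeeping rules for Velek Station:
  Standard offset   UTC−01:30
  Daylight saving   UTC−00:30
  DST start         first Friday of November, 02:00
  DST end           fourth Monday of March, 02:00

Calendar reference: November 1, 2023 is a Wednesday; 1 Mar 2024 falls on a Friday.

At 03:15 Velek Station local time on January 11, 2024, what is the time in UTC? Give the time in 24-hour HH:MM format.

03:45

1 November 2023 is a Wednesday, so the first Friday is November 3.
1 March 2024 is a Friday, so the first Monday is March 4 and the fourth is March 25.
Daylight saving runs 3 November 2023 – 25 March 2024; January 11, 2024 is inside that window, so Velek Station is at UTC−00:30.
03:15 local + 0h30m = 03:45 UTC.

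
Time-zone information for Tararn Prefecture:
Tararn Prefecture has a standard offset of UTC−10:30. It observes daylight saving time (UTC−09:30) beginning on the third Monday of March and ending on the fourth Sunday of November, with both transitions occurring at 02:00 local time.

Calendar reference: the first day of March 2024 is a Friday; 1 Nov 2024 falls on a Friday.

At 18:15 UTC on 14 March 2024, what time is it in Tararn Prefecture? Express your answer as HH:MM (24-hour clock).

07:45

1 March 2024 is a Friday, so the first Monday is March 4 and the third is March 18.
1 November 2024 is a Friday, so the first Sunday is November 3 and the fourth is November 24.
At the standard offset (UTC−10:30), 18:15 UTC − 10h30m = 07:45 Tararn Prefecture standard time.
Daylight saving runs 18 March – 24 November; the standard-time date in Tararn Prefecture, 14 March 2024, is outside that window, so Tararn Prefecture is on standard time at UTC−10:30.
18:15 UTC − 10h30m = 07:45 local.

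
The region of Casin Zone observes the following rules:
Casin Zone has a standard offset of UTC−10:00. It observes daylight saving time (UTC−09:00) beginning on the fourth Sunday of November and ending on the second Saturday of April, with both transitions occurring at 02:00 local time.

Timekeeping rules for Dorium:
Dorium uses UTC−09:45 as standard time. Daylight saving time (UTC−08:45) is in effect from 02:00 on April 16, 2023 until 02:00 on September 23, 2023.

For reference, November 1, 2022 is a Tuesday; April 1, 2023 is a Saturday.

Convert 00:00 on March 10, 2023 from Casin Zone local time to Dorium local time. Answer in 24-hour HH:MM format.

1 November 2022 is a Tuesday, so the first Sunday is November 6 and the fourth is November 27.
1 April 2023 is a Saturday, so the first Saturday is April 1 and the second is April 8.
March 10, 2023 falls between 27 November 2022 and 8 April 2023, so daylight saving is in effect and Casin Zone is at UTC−09:00.
00:00 Casin Zone + 9h = 09:00 UTC.
At the standard offset (UTC−09:45), 09:00 UTC − 9h45m = 23:15 Dorium standard time (rolling into the previous day, 9 March 2023).
The standard-time date in Dorium, March 9, 2023, does not fall between 16 April and 23 September, so daylight saving is not in effect and Dorium is at UTC−09:45.
09:00 UTC − 9h45m = 23:15 Dorium (rolling into the previous day, 9 March 2023).

23:15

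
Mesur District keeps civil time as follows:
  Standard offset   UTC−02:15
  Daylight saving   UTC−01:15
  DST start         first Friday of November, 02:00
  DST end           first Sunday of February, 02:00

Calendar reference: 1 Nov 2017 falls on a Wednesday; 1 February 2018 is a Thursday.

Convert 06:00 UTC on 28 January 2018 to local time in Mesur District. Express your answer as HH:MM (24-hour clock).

1 November 2017 is a Wednesday, so the first Friday is November 3.
1 February 2018 is a Thursday, so the first Sunday is February 4.
At the standard offset (UTC−02:15), 06:00 UTC − 2h15m = 03:45 Mesur District standard time.
The standard-time date in Mesur District, 28 January 2018, lies within the daylight-saving period (3 November 2017 – 4 February 2018), so Mesur District is on daylight time, UTC−01:15.
06:00 UTC − 1h15m = 04:45 local.

04:45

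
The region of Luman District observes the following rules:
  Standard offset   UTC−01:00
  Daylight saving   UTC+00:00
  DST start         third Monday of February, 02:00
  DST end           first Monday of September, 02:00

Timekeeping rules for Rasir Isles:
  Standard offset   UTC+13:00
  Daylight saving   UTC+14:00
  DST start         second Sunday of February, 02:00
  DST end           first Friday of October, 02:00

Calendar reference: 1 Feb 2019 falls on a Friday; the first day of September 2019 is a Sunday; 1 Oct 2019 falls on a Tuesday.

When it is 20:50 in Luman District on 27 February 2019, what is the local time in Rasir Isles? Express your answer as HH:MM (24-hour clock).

10:50

1 February 2019 is a Friday, so the first Monday is February 4 and the third is February 18.
1 September 2019 is a Sunday, so the first Monday is September 2.
Daylight saving runs 18 February – 2 September; 27 February 2019 is inside that window, so Luman District is at UTC+00:00.
20:50 Luman District − 0h = 20:50 UTC.
1 February 2019 is a Friday, so the first Sunday is February 3 and the second is February 10.
1 October 2019 is a Tuesday, so the first Friday is October 4.
At the standard offset (UTC+13:00), 20:50 UTC + 13h = 09:50 Rasir Isles standard time (rolling into the next day, 28 February 2019).
The standard-time date in Rasir Isles, 28 February 2019, falls between 10 February and 4 October, so daylight saving is in effect and Rasir Isles is at UTC+14:00.
20:50 UTC + 14h = 10:50 Rasir Isles (rolling into the next day, 28 February 2019).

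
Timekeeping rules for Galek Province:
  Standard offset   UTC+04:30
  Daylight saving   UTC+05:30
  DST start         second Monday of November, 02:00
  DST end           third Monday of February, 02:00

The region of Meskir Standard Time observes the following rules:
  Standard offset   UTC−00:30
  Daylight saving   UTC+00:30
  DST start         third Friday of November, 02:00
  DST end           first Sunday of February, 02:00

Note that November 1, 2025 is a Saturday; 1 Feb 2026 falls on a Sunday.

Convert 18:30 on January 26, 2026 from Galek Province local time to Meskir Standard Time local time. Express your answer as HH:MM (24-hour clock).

1 November 2025 is a Saturday, so the first Monday is November 3 and the second is November 10.
1 February 2026 is a Sunday, so the first Monday is February 2 and the third is February 16.
January 26, 2026 falls between 10 November 2025 and 16 February 2026, so daylight saving is in effect and Galek Province is at UTC+05:30.
18:30 Galek Province − 5h30m = 13:00 UTC.
1 November 2025 is a Saturday, so the first Friday is November 7 and the third is November 21.
1 February 2026 is a Sunday, so the first Sunday is February 1.
At the standard offset (UTC−00:30), 13:00 UTC − 0h30m = 12:30 Meskir Standard Time standard time.
Daylight saving runs 21 November 2025 – 1 February 2026; the standard-time date in Meskir Standard Time, January 26, 2026, is inside that window, so Meskir Standard Time is at UTC+00:30.
13:00 UTC + 0h30m = 13:30 Meskir Standard Time.

13:30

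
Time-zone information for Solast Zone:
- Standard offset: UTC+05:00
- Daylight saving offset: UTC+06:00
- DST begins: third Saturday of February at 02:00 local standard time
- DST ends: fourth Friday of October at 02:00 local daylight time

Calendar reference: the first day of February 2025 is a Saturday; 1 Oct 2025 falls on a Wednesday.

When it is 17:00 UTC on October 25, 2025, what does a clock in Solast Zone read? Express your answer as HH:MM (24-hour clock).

22:00

1 February 2025 is a Saturday, so the first Saturday is February 1 and the third is February 15.
1 October 2025 is a Wednesday, so the first Friday is October 3 and the fourth is October 24.
At the standard offset (UTC+05:00), 17:00 UTC + 5h = 22:00 Solast Zone standard time.
Daylight saving runs 15 February – 24 October; the standard-time date in Solast Zone, October 25, 2025, is outside that window, so Solast Zone is on standard time at UTC+05:00.
17:00 UTC + 5h = 22:00 local.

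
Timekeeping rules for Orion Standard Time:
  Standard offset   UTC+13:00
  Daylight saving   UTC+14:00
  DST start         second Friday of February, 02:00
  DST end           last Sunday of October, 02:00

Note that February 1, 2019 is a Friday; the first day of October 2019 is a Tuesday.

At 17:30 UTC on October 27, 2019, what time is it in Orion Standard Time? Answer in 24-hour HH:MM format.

1 February 2019 is a Friday, so the first Friday is February 1 and the second is February 8.
1 October 2019 is a Tuesday, so Sundays fall on 6, 13, 20, 27; the last is October 27.
At the standard offset (UTC+13:00), 17:30 UTC + 13h = 06:30 Orion Standard Time standard time (rolling into the next day, 28 October 2019).
The standard-time date in Orion Standard Time, October 28, 2019, is outside the daylight-saving period (8 February – 27 October), so Orion Standard Time is on standard time, UTC+13:00.
17:30 UTC + 13h = 06:30 local (rolling into the next day, 28 October 2019).

06:30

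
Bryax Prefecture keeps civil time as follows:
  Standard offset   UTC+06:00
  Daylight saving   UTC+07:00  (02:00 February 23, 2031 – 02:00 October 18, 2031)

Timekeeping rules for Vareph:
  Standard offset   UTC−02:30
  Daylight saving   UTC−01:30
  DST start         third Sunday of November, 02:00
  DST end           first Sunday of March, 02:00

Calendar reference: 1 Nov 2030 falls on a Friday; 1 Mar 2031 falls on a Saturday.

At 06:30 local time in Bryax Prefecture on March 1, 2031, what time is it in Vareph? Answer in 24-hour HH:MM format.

Daylight saving runs 23 February – 18 October; March 1, 2031 is inside that window, so Bryax Prefecture is at UTC+07:00.
06:30 Bryax Prefecture − 7h = 23:30 UTC (rolling into the previous day, 28 February 2031).
1 November 2030 is a Friday, so the first Sunday is November 3 and the third is November 17.
1 March 2031 is a Saturday, so the first Sunday is March 2.
At the standard offset (UTC−02:30), 23:30 UTC − 2h30m = 21:00 Vareph standard time.
The standard-time date in Vareph, February 28, 2031, lies within the daylight-saving period (17 November 2030 – 2 March 2031), so Vareph is on daylight time, UTC−01:30.
23:30 UTC − 1h30m = 22:00 Vareph.

22:00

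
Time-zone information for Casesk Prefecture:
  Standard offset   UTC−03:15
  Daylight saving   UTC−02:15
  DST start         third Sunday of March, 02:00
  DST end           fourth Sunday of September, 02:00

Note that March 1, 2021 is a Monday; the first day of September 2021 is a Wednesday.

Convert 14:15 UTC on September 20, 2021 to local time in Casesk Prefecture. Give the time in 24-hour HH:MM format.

1 March 2021 is a Monday, so the first Sunday is March 7 and the third is March 21.
1 September 2021 is a Wednesday, so the first Sunday is September 5 and the fourth is September 26.
At the standard offset (UTC−03:15), 14:15 UTC − 3h15m = 11:00 Casesk Prefecture standard time.
The standard-time date in Casesk Prefecture, September 20, 2021, falls between 21 March and 26 September, so daylight saving is in effect and Casesk Prefecture is at UTC−02:15.
14:15 UTC − 2h15m = 12:00 local.

12:00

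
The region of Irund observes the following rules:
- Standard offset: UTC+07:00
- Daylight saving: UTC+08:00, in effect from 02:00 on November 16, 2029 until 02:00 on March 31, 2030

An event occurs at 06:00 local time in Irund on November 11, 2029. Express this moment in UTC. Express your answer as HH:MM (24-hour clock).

November 11, 2029 does not fall between 16 November 2029 and 31 March 2030, so daylight saving is not in effect and Irund is at UTC+07:00.
06:00 local − 7h = 23:00 UTC (rolling into the previous day, 10 November 2029).

23:00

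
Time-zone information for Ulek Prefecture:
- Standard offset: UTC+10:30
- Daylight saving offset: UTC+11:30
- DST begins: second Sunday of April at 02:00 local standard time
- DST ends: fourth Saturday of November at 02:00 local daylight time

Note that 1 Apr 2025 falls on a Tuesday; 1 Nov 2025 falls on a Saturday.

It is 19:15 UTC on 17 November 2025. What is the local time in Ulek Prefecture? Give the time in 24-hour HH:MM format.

1 April 2025 is a Tuesday, so the first Sunday is April 6 and the second is April 13.
1 November 2025 is a Saturday, so the first Saturday is November 1 and the fourth is November 22.
At the standard offset (UTC+10:30), 19:15 UTC + 10h30m = 05:45 Ulek Prefecture standard time (rolling into the next day, 18 November 2025).
The standard-time date in Ulek Prefecture, 18 November 2025, lies within the daylight-saving period (13 April – 22 November), so Ulek Prefecture is on daylight time, UTC+11:30.
19:15 UTC + 11h30m = 06:45 local (rolling into the next day, 18 November 2025).

06:45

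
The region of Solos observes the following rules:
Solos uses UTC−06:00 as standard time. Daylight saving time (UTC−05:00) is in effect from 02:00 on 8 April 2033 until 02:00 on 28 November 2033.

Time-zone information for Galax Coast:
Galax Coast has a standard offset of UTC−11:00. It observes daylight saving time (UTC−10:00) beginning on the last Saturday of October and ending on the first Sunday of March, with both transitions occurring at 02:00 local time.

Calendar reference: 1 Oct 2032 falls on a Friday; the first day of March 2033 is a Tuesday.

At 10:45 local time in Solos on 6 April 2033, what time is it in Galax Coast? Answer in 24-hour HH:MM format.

05:45

6 April 2033 does not fall between 8 April and 28 November, so daylight saving is not in effect and Solos is at UTC−06:00.
10:45 Solos + 6h = 16:45 UTC.
1 October 2032 is a Friday, so Saturdays fall on 2, 9, 16, 23, 30; the last is October 30.
1 March 2033 is a Tuesday, so the first Sunday is March 6.
At the standard offset (UTC−11:00), 16:45 UTC − 11h = 05:45 Galax Coast standard time.
The standard-time date in Galax Coast, 6 April 2033, is outside the daylight-saving period (30 October 2032 – 6 March 2033), so Galax Coast is on standard time, UTC−11:00.
16:45 UTC − 11h = 05:45 Galax Coast.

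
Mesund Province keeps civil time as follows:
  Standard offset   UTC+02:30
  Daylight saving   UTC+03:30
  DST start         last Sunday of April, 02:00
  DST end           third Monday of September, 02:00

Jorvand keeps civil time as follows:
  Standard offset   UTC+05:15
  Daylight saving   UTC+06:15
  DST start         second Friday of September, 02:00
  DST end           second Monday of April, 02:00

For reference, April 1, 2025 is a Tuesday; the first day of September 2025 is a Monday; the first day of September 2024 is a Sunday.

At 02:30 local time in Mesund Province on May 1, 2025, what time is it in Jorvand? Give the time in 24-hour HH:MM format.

1 April 2025 is a Tuesday, so Sundays fall on 6, 13, 20, 27; the last is April 27.
1 September 2025 is a Monday, so the first Monday is September 1 and the third is September 15.
May 1, 2025 lies within the daylight-saving period (27 April – 15 September), so Mesund Province is on daylight time, UTC+03:30.
02:30 Mesund Province − 3h30m = 23:00 UTC (rolling into the previous day, 30 April 2025).
1 September 2024 is a Sunday, so the first Friday is September 6 and the second is September 13.
1 April 2025 is a Tuesday, so the first Monday is April 7 and the second is April 14.
At the standard offset (UTC+05:15), 23:00 UTC + 5h15m = 04:15 Jorvand standard time (rolling into the next day, 1 May 2025).
The standard-time date in Jorvand, May 1, 2025, is outside the daylight-saving period (13 September 2024 – 14 April 2025), so Jorvand is on standard time, UTC+05:15.
23:00 UTC + 5h15m = 04:15 Jorvand (rolling into the next day, 1 May 2025).

04:15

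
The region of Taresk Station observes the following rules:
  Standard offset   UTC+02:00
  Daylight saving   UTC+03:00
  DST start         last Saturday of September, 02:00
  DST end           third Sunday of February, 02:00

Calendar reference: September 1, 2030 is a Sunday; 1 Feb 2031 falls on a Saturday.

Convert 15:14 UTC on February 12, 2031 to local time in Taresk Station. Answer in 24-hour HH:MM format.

1 September 2030 is a Sunday, so Saturdays fall on 7, 14, 21, 28; the last is September 28.
1 February 2031 is a Saturday, so the first Sunday is February 2 and the third is February 16.
At the standard offset (UTC+02:00), 15:14 UTC + 2h = 17:14 Taresk Station standard time.
Daylight saving runs 28 September 2030 – 16 February 2031; the standard-time date in Taresk Station, February 12, 2031, is inside that window, so Taresk Station is at UTC+03:00.
15:14 UTC + 3h = 18:14 local.

18:14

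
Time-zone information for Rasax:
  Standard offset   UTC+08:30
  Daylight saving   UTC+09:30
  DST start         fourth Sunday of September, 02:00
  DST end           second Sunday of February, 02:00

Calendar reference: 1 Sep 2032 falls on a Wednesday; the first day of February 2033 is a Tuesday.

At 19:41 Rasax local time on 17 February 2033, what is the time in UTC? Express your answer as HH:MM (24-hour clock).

11:11

1 September 2032 is a Wednesday, so the first Sunday is September 5 and the fourth is September 26.
1 February 2033 is a Tuesday, so the first Sunday is February 6 and the second is February 13.
17 February 2033 is outside the daylight-saving period (26 September 2032 – 13 February 2033), so Rasax is on standard time, UTC+08:30.
19:41 local − 8h30m = 11:11 UTC.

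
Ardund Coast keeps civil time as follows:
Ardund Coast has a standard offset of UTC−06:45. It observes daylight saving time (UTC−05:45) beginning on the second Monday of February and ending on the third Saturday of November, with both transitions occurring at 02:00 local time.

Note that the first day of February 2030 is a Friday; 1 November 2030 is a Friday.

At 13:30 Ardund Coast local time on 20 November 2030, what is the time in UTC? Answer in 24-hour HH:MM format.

20:15

1 February 2030 is a Friday, so the first Monday is February 4 and the second is February 11.
1 November 2030 is a Friday, so the first Saturday is November 2 and the third is November 16.
Daylight saving runs 11 February – 16 November; 20 November 2030 is outside that window, so Ardund Coast is on standard time at UTC−06:45.
13:30 local + 6h45m = 20:15 UTC.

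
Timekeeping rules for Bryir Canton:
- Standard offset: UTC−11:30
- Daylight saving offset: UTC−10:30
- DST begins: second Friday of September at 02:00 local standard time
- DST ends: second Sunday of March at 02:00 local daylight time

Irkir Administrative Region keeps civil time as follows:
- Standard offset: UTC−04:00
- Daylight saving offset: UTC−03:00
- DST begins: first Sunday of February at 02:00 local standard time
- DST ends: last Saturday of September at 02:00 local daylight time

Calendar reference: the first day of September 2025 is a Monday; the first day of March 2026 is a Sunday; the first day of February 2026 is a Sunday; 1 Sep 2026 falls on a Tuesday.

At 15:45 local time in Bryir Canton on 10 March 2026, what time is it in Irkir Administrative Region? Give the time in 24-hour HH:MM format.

00:15

1 September 2025 is a Monday, so the first Friday is September 5 and the second is September 12.
1 March 2026 is a Sunday, so the first Sunday is March 1 and the second is March 8.
10 March 2026 is outside the daylight-saving period (12 September 2025 – 8 March 2026), so Bryir Canton is on standard time, UTC−11:30.
15:45 Bryir Canton + 11h30m = 03:15 UTC (rolling into the next day, 11 March 2026).
1 February 2026 is a Sunday, so the first Sunday is February 1.
1 September 2026 is a Tuesday, so Saturdays fall on 5, 12, 19, 26; the last is September 26.
At the standard offset (UTC−04:00), 03:15 UTC − 4h = 23:15 Irkir Administrative Region standard time (rolling into the previous day, 10 March 2026).
The standard-time date in Irkir Administrative Region, 10 March 2026, lies within the daylight-saving period (1 February – 26 September), so Irkir Administrative Region is on daylight time, UTC−03:00.
03:15 UTC − 3h = 00:15 Irkir Administrative Region.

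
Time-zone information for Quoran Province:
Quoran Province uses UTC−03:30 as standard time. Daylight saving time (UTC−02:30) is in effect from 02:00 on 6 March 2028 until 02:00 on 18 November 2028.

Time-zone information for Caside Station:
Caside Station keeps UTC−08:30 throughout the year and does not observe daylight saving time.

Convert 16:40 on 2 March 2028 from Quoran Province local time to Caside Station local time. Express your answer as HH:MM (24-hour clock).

2 March 2028 does not fall between 6 March and 18 November, so daylight saving is not in effect and Quoran Province is at UTC−03:30.
16:40 Quoran Province + 3h30m = 20:10 UTC.
Caside Station stays on UTC−08:30 all year.
20:10 UTC − 8h30m = 11:40 Caside Station.

11:40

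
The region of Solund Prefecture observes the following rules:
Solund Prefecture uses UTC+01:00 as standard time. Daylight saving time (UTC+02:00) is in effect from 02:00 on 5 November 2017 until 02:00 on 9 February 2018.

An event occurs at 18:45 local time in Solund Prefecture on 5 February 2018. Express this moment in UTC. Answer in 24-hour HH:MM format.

5 February 2018 lies within the daylight-saving period (5 November 2017 – 9 February 2018), so Solund Prefecture is on daylight time, UTC+02:00.
18:45 local − 2h = 16:45 UTC.

16:45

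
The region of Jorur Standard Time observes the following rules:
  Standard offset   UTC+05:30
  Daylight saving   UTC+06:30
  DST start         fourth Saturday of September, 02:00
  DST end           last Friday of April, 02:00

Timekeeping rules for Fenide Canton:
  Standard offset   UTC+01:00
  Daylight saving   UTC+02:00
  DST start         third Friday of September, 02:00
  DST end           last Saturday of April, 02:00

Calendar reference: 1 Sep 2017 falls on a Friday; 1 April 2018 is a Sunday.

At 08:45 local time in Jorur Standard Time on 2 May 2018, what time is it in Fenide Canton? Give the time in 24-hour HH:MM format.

1 September 2017 is a Friday, so the first Saturday is September 2 and the fourth is September 23.
1 April 2018 is a Sunday, so Fridays fall on 6, 13, 20, 27; the last is April 27.
2 May 2018 is outside the daylight-saving period (23 September 2017 – 27 April 2018), so Jorur Standard Time is on standard time, UTC+05:30.
08:45 Jorur Standard Time − 5h30m = 03:15 UTC.
1 September 2017 is a Friday, so the first Friday is September 1 and the third is September 15.
1 April 2018 is a Sunday, so Saturdays fall on 7, 14, 21, 28; the last is April 28.
At the standard offset (UTC+01:00), 03:15 UTC + 1h = 04:15 Fenide Canton standard time.
Daylight saving runs 15 September 2017 – 28 April 2018; the standard-time date in Fenide Canton, 2 May 2018, is outside that window, so Fenide Canton is on standard time at UTC+01:00.
03:15 UTC + 1h = 04:15 Fenide Canton.

04:15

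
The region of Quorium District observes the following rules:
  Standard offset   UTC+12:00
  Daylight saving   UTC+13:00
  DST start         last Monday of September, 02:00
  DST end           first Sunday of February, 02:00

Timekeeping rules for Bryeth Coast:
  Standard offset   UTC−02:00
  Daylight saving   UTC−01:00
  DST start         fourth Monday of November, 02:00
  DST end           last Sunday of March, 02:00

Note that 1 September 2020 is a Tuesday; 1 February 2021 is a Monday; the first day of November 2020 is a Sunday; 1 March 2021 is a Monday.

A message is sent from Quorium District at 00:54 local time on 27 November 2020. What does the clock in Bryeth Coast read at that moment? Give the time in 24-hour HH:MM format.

10:54

1 September 2020 is a Tuesday, so Mondays fall on 7, 14, 21, 28; the last is September 28.
1 February 2021 is a Monday, so the first Sunday is February 7.
27 November 2020 lies within the daylight-saving period (28 September 2020 – 7 February 2021), so Quorium District is on daylight time, UTC+13:00.
00:54 Quorium District − 13h = 11:54 UTC (rolling into the previous day, 26 November 2020).
1 November 2020 is a Sunday, so the first Monday is November 2 and the fourth is November 23.
1 March 2021 is a Monday, so Sundays fall on 7, 14, 21, 28; the last is March 28.
At the standard offset (UTC−02:00), 11:54 UTC − 2h = 09:54 Bryeth Coast standard time.
The standard-time date in Bryeth Coast, 26 November 2020, lies within the daylight-saving period (23 November 2020 – 28 March 2021), so Bryeth Coast is on daylight time, UTC−01:00.
11:54 UTC − 1h = 10:54 Bryeth Coast.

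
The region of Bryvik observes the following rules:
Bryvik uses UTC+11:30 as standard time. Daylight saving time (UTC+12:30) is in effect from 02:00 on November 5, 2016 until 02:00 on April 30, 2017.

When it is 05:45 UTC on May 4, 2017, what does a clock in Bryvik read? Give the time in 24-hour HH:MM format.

17:15

At the standard offset (UTC+11:30), 05:45 UTC + 11h30m = 17:15 Bryvik standard time.
The standard-time date in Bryvik, May 4, 2017, does not fall between 5 November 2016 and 30 April 2017, so daylight saving is not in effect and Bryvik is at UTC+11:30.
05:45 UTC + 11h30m = 17:15 local.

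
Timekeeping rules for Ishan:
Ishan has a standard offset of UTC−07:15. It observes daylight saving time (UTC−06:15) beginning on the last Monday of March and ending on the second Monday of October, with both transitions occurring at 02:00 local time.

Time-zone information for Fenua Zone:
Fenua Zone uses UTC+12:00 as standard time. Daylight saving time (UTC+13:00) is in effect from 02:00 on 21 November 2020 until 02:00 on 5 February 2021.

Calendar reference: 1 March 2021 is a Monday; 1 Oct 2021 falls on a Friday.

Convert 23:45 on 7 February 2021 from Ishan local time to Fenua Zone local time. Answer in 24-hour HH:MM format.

19:00

1 March 2021 is a Monday, so Mondays fall on 1, 8, 15, 22, 29; the last is March 29.
1 October 2021 is a Friday, so the first Monday is October 4 and the second is October 11.
Daylight saving runs 29 March – 11 October; 7 February 2021 is outside that window, so Ishan is on standard time at UTC−07:15.
23:45 Ishan + 7h15m = 07:00 UTC (rolling into the next day, 8 February 2021).
At the standard offset (UTC+12:00), 07:00 UTC + 12h = 19:00 Fenua Zone standard time.
The standard-time date in Fenua Zone, 8 February 2021, is outside the daylight-saving period (21 November 2020 – 5 February 2021), so Fenua Zone is on standard time, UTC+12:00.
07:00 UTC + 12h = 19:00 Fenua Zone.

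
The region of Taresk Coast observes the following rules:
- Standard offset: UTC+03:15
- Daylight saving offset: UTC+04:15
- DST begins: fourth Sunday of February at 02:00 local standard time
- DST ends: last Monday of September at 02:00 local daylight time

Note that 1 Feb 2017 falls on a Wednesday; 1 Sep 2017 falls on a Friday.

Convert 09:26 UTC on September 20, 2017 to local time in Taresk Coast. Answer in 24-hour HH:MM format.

13:41

1 February 2017 is a Wednesday, so the first Sunday is February 5 and the fourth is February 26.
1 September 2017 is a Friday, so Mondays fall on 4, 11, 18, 25; the last is September 25.
At the standard offset (UTC+03:15), 09:26 UTC + 3h15m = 12:41 Taresk Coast standard time.
The standard-time date in Taresk Coast, September 20, 2017, falls between 26 February and 25 September, so daylight saving is in effect and Taresk Coast is at UTC+04:15.
09:26 UTC + 4h15m = 13:41 local.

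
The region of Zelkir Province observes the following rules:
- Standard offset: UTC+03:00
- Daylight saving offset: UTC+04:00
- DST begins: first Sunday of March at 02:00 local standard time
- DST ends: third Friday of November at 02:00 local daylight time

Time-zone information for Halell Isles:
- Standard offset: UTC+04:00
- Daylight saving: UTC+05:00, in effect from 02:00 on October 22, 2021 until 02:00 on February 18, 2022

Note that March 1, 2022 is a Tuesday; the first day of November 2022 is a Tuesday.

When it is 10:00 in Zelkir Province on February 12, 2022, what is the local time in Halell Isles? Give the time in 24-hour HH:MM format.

12:00

1 March 2022 is a Tuesday, so the first Sunday is March 6.
1 November 2022 is a Tuesday, so the first Friday is November 4 and the third is November 18.
February 12, 2022 does not fall between 6 March and 18 November, so daylight saving is not in effect and Zelkir Province is at UTC+03:00.
10:00 Zelkir Province − 3h = 07:00 UTC.
At the standard offset (UTC+04:00), 07:00 UTC + 4h = 11:00 Halell Isles standard time.
Daylight saving runs 22 October 2021 – 18 February 2022; the standard-time date in Halell Isles, February 12, 2022, is inside that window, so Halell Isles is at UTC+05:00.
07:00 UTC + 5h = 12:00 Halell Isles.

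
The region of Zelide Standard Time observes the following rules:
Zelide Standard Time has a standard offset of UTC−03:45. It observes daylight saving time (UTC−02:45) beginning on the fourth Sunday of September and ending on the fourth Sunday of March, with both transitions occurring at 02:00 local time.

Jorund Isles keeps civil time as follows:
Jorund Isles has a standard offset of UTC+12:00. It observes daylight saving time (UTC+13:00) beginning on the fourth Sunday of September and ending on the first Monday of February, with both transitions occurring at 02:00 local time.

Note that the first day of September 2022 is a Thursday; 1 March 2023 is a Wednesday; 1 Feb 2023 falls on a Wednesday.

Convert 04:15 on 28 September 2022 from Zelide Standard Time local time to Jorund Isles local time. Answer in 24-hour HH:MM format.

1 September 2022 is a Thursday, so the first Sunday is September 4 and the fourth is September 25.
1 March 2023 is a Wednesday, so the first Sunday is March 5 and the fourth is March 26.
28 September 2022 lies within the daylight-saving period (25 September 2022 – 26 March 2023), so Zelide Standard Time is on daylight time, UTC−02:45.
04:15 Zelide Standard Time + 2h45m = 07:00 UTC.
1 September 2022 is a Thursday, so the first Sunday is September 4 and the fourth is September 25.
1 February 2023 is a Wednesday, so the first Monday is February 6.
At the standard offset (UTC+12:00), 07:00 UTC + 12h = 19:00 Jorund Isles standard time.
The standard-time date in Jorund Isles, 28 September 2022, lies within the daylight-saving period (25 September 2022 – 6 February 2023), so Jorund Isles is on daylight time, UTC+13:00.
07:00 UTC + 13h = 20:00 Jorund Isles.

20:00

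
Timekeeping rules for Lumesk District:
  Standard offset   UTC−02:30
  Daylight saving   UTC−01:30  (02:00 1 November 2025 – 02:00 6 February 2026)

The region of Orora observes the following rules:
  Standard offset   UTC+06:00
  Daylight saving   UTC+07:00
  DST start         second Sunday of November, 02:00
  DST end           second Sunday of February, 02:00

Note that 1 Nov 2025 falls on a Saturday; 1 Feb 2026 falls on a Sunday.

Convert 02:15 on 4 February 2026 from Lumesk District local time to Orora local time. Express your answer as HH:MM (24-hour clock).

10:45

4 February 2026 lies within the daylight-saving period (1 November 2025 – 6 February 2026), so Lumesk District is on daylight time, UTC−01:30.
02:15 Lumesk District + 1h30m = 03:45 UTC.
1 November 2025 is a Saturday, so the first Sunday is November 2 and the second is November 9.
1 February 2026 is a Sunday, so the first Sunday is February 1 and the second is February 8.
At the standard offset (UTC+06:00), 03:45 UTC + 6h = 09:45 Orora standard time.
Daylight saving runs 9 November 2025 – 8 February 2026; the standard-time date in Orora, 4 February 2026, is inside that window, so Orora is at UTC+07:00.
03:45 UTC + 7h = 10:45 Orora.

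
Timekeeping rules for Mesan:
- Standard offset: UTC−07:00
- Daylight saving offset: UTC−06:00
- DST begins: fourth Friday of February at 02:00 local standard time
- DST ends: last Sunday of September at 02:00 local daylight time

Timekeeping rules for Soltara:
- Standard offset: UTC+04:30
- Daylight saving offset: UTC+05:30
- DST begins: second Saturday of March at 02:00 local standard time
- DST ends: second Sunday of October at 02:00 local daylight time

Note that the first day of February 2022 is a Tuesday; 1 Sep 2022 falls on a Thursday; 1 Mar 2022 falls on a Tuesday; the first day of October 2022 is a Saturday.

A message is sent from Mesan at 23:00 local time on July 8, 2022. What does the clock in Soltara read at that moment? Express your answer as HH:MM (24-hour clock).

1 February 2022 is a Tuesday, so the first Friday is February 4 and the fourth is February 25.
1 September 2022 is a Thursday, so Sundays fall on 4, 11, 18, 25; the last is September 25.
July 8, 2022 falls between 25 February and 25 September, so daylight saving is in effect and Mesan is at UTC−06:00.
23:00 Mesan + 6h = 05:00 UTC (rolling into the next day, 9 July 2022).
1 March 2022 is a Tuesday, so the first Saturday is March 5 and the second is March 12.
1 October 2022 is a Saturday, so the first Sunday is October 2 and the second is October 9.
At the standard offset (UTC+04:30), 05:00 UTC + 4h30m = 09:30 Soltara standard time.
The standard-time date in Soltara, July 9, 2022, lies within the daylight-saving period (12 March – 9 October), so Soltara is on daylight time, UTC+05:30.
05:00 UTC + 5h30m = 10:30 Soltara.

10:30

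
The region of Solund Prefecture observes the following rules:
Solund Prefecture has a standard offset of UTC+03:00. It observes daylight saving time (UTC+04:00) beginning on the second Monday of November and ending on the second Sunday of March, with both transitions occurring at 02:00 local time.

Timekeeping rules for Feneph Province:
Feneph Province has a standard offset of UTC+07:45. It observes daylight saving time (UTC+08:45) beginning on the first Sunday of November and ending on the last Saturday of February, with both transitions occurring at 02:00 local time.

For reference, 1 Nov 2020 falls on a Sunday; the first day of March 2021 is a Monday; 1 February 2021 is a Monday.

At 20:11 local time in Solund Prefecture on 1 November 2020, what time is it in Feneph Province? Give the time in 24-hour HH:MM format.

1 November 2020 is a Sunday, so the first Monday is November 2 and the second is November 9.
1 March 2021 is a Monday, so the first Sunday is March 7 and the second is March 14.
1 November 2020 does not fall between 9 November 2020 and 14 March 2021, so daylight saving is not in effect and Solund Prefecture is at UTC+03:00.
20:11 Solund Prefecture − 3h = 17:11 UTC.
1 November 2020 is a Sunday, so the first Sunday is November 1.
1 February 2021 is a Monday, so Saturdays fall on 6, 13, 20, 27; the last is February 27.
At the standard offset (UTC+07:45), 17:11 UTC + 7h45m = 00:56 Feneph Province standard time (rolling into the next day, 2 November 2020).
Daylight saving runs 1 November 2020 – 27 February 2021; the standard-time date in Feneph Province, 2 November 2020, is inside that window, so Feneph Province is at UTC+08:45.
17:11 UTC + 8h45m = 01:56 Feneph Province (rolling into the next day, 2 November 2020).

01:56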